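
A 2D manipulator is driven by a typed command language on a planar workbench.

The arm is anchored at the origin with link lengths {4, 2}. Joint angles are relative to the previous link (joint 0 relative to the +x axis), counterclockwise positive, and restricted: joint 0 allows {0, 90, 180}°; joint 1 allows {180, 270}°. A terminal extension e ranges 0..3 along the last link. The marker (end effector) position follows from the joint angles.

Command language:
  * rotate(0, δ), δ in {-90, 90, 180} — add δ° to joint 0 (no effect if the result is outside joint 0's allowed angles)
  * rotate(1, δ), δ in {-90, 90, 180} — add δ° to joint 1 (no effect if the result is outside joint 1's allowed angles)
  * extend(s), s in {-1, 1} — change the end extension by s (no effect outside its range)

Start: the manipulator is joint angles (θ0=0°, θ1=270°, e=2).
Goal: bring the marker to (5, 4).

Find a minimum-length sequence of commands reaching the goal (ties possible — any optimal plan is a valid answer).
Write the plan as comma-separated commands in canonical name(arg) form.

begin: joint angles (θ0=0°, θ1=270°, e=2)
1. rotate(0, 90) → joint angles (θ0=90°, θ1=270°, e=2)
2. extend(1) → joint angles (θ0=90°, θ1=270°, e=3)
shorter routes all fall short; 2 is best.

rotate(0, 90), extend(1)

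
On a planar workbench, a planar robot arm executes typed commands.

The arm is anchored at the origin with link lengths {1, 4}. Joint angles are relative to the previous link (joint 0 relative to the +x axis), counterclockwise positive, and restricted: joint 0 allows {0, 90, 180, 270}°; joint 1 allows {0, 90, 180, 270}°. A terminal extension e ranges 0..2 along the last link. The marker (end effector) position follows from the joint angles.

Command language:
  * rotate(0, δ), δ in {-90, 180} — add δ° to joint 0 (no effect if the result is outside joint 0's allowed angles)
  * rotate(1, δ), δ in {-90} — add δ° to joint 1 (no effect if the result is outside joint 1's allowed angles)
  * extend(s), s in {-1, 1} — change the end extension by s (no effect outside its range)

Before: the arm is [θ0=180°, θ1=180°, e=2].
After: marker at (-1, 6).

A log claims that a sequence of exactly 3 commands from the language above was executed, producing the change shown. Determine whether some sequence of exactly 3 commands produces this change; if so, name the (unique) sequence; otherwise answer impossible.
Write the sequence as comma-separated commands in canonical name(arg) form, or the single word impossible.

begin: [θ0=180°, θ1=180°, e=2]
[1] after rotate(1, -90): [θ0=180°, θ1=90°, e=2]
[2] after rotate(1, -90): [θ0=180°, θ1=0°, e=2]
[3] after rotate(1, -90): [θ0=180°, θ1=270°, e=2]
all 125 alternatives checked — unique.

rotate(1, -90), rotate(1, -90), rotate(1, -90)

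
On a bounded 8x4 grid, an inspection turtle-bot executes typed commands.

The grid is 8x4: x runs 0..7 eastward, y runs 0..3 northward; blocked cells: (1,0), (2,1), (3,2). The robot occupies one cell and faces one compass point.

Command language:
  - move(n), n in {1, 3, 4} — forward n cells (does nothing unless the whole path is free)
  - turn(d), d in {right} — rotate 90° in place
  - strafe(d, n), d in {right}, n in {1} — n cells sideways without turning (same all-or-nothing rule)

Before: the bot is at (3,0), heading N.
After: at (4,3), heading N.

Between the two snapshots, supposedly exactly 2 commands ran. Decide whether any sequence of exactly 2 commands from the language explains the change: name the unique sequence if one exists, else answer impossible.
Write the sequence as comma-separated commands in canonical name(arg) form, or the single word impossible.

strafe(right, 1), move(3)

key: heading stays N — no command in the sequence turns
start: at (3,0), heading N
step 1 (strafe(right, 1)): at (4,0), heading N
step 2 (move(3)): at (4,3), heading N
no other 2-command option fits: unique.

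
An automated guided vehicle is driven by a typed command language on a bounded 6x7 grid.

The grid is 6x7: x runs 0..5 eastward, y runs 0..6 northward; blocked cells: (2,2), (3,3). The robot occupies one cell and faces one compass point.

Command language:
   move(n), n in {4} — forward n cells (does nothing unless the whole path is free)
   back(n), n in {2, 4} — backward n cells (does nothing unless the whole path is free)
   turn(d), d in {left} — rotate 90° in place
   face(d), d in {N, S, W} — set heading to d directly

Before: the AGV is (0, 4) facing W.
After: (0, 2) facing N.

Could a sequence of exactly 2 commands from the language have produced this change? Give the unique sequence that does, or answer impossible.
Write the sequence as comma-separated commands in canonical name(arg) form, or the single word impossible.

key: position moved to (0,2) AND the heading swung to N — translation plus rotation needed
begin: (0, 4) facing W
step 1 (face(N)): (0, 4) facing N
step 2 (back(2)): (0, 2) facing N
uniquely the one of 49 2-step routes that fits.

face(N), back(2)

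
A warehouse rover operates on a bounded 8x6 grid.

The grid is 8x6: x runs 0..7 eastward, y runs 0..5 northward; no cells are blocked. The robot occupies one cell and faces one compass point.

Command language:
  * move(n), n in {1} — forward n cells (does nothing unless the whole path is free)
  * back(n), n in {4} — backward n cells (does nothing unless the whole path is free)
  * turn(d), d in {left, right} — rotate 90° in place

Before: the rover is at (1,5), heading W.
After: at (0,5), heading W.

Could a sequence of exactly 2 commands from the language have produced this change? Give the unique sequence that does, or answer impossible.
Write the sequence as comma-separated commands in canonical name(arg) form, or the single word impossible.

move(1), move(1)

key: heading stays W — no command in the sequence turns
initial: at (1,5), heading W
step 1 (move(1)): at (0,5), heading W
step 2 (move(1)): at (0,5), heading W
no other 2-command option fits: unique.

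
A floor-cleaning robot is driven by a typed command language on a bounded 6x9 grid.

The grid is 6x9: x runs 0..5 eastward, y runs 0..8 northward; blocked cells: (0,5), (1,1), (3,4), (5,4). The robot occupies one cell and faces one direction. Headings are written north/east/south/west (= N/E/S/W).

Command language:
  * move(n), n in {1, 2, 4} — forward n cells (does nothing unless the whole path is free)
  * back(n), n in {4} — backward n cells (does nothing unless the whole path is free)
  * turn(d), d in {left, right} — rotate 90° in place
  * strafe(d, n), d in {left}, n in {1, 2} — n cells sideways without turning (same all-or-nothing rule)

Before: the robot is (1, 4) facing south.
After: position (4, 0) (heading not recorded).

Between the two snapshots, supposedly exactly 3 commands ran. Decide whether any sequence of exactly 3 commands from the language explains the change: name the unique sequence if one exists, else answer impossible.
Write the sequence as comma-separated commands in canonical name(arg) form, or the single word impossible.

strafe(left, 1), move(4), strafe(left, 2)

key: order matters: swapping strafe(left, 1) and strafe(left, 2) lands elsewhere
begin: (1, 4) facing south
1. strafe(left, 1) → (2, 4) facing south
2. move(4) → (2, 0) facing south
3. strafe(left, 2) → (4, 0) facing south
no other 3-command option fits: unique.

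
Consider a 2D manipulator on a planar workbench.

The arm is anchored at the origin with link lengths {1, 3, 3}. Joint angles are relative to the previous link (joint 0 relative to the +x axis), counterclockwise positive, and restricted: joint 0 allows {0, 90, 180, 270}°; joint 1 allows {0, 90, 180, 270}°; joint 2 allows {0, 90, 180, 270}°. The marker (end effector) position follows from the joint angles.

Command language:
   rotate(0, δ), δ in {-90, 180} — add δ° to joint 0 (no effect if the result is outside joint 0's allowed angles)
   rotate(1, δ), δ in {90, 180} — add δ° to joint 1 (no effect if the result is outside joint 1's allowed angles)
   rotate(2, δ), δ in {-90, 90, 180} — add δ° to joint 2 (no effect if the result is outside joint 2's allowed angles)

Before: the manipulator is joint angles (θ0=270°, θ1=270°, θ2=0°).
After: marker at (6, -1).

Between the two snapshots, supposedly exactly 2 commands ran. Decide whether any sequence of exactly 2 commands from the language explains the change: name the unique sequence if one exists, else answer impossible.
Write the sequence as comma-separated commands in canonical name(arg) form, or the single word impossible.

rotate(1, 90), rotate(1, 90)

from: joint angles (θ0=270°, θ1=270°, θ2=0°)
t=1 rotate(1, 90) ⇒ joint angles (θ0=270°, θ1=0°, θ2=0°)
t=2 rotate(1, 90) ⇒ joint angles (θ0=270°, θ1=90°, θ2=0°)
uniquely the one of 49 2-step routes that fits.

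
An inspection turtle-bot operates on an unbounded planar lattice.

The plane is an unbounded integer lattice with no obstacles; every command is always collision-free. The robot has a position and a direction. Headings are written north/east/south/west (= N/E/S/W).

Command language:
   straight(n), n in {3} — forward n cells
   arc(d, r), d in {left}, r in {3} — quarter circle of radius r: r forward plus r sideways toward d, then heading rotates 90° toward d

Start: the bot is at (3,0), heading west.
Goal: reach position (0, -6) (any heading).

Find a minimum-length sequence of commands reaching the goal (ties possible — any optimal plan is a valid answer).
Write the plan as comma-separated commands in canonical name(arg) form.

arc(left, 3), straight(3)

initial: at (3,0), heading west
t=1 arc(left, 3) ⇒ at (0,-3), heading south
t=2 straight(3) ⇒ at (0,-6), heading south
shorter routes all fall short; 2 is best.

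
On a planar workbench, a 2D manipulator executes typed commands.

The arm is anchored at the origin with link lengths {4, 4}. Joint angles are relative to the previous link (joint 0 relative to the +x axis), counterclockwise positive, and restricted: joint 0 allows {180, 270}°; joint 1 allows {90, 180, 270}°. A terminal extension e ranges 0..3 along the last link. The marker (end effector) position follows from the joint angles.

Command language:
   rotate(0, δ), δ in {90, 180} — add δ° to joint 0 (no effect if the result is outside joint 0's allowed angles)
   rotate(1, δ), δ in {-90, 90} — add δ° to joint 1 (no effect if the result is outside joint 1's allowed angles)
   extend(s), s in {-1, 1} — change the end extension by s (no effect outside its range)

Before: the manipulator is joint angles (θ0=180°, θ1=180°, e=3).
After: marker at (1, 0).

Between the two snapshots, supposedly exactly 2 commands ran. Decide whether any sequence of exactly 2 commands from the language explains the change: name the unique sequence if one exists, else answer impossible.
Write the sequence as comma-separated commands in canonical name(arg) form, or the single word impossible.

extend(-1), extend(-1)

initial: joint angles (θ0=180°, θ1=180°, e=3)
[1] after extend(-1): joint angles (θ0=180°, θ1=180°, e=2)
[2] after extend(-1): joint angles (θ0=180°, θ1=180°, e=1)
uniquely the one of 36 2-step routes that fits.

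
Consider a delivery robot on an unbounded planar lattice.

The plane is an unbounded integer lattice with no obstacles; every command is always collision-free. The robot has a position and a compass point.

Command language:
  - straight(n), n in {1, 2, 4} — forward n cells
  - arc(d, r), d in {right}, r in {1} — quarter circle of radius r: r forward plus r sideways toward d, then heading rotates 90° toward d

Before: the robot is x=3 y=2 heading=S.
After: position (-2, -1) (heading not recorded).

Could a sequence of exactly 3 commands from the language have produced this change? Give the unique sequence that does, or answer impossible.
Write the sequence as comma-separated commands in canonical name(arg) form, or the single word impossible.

key: running straight(4) before straight(2) would end elsewhere — order is forced
start: x=3 y=2 heading=S
step 1 (straight(2)): x=3 y=0 heading=S
step 2 (arc(right, 1)): x=2 y=-1 heading=W
step 3 (straight(4)): x=-2 y=-1 heading=W
no other 3-command option fits: unique.

straight(2), arc(right, 1), straight(4)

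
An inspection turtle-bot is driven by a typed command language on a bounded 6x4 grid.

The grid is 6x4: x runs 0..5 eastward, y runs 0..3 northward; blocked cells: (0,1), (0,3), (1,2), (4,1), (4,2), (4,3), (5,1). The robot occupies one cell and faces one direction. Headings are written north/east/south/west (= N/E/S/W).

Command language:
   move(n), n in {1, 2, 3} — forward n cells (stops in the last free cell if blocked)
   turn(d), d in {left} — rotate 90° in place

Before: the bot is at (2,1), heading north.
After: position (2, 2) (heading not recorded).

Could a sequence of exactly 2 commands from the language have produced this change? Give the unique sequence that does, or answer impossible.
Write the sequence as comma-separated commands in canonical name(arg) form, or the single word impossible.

key: order matters: swapping move(1) and turn(left) lands elsewhere
begin: at (2,1), heading north
t=1 move(1) ⇒ at (2,2), heading north
t=2 turn(left) ⇒ at (2,2), heading west
no other 2-command option fits: unique.

move(1), turn(left)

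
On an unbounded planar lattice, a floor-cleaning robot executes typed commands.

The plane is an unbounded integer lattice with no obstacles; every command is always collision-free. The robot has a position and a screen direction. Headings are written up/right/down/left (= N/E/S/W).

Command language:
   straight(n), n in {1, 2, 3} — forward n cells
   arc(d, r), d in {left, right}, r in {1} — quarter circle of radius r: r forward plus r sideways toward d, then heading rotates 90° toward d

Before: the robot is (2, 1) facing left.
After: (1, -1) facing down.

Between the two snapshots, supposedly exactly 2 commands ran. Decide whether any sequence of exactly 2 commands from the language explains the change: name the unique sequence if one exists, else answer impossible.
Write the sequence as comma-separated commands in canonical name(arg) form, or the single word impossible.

key: running straight(1) before arc(left, 1) would end elsewhere — order is forced
start: (2, 1) facing left
[1] after arc(left, 1): (1, 0) facing down
[2] after straight(1): (1, -1) facing down
uniquely the one of 25 2-step routes that fits.

arc(left, 1), straight(1)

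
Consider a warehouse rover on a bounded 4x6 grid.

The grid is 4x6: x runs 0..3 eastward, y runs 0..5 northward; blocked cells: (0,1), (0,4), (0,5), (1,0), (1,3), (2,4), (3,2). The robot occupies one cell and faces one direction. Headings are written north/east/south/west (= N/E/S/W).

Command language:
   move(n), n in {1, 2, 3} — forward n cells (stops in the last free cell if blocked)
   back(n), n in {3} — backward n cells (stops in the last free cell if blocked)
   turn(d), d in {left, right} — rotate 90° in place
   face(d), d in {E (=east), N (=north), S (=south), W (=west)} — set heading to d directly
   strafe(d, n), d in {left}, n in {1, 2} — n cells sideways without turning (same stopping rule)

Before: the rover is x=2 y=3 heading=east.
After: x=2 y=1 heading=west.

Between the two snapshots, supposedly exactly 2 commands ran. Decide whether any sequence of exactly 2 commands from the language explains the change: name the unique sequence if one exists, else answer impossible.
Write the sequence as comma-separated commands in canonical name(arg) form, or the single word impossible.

key: running strafe(left, 2) before face(W) would end elsewhere — order is forced
t0: x=2 y=3 heading=east
t=1 face(W) ⇒ x=2 y=3 heading=west
t=2 strafe(left, 2) ⇒ x=2 y=1 heading=west
no rival 2-sequence matches.

face(W), strafe(left, 2)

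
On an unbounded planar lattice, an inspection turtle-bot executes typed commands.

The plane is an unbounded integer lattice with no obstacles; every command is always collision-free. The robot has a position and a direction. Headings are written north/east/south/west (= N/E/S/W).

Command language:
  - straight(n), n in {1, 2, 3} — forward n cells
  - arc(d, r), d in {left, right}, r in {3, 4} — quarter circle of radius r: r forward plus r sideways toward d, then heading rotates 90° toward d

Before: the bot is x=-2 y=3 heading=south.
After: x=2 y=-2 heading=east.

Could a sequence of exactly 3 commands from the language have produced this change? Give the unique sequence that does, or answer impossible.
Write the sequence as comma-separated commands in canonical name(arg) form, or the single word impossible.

key: position moved to (2,-2) AND the heading swung to E — translation plus rotation needed
begin: x=-2 y=3 heading=south
1. straight(2) → x=-2 y=1 heading=south
2. arc(left, 3) → x=1 y=-2 heading=east
3. straight(1) → x=2 y=-2 heading=east
no rival 3-sequence matches.

straight(2), arc(left, 3), straight(1)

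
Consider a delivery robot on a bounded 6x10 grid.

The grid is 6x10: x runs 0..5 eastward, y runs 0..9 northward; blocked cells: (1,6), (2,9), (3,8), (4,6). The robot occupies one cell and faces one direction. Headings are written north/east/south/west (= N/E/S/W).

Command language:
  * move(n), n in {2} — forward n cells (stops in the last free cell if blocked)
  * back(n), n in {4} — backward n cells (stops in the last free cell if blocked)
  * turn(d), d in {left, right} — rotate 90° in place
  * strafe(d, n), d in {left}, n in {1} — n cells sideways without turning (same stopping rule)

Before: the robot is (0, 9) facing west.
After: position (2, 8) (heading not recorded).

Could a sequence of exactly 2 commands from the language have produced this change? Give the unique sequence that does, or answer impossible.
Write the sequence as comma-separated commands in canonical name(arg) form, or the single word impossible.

key: back(4) is stopped early by the blocked cell at (3,8)
start: (0, 9) facing west
[1] after strafe(left, 1): (0, 8) facing west
[2] after back(4): (2, 8) facing west
no other 2-command option fits: unique.

strafe(left, 1), back(4)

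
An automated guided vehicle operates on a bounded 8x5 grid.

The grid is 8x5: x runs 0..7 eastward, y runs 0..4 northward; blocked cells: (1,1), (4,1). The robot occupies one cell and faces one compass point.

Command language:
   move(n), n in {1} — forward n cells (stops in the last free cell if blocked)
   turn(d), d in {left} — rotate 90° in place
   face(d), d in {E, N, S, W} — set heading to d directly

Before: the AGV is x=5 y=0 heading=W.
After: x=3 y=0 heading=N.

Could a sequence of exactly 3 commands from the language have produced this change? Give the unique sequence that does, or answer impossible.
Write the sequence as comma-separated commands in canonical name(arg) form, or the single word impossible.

move(1), move(1), face(N)

key: order matters: swapping move(1) and face(N) lands elsewhere
start: x=5 y=0 heading=W
1. move(1) → x=4 y=0 heading=W
2. move(1) → x=3 y=0 heading=W
3. face(N) → x=3 y=0 heading=N
no other 3-command option fits: unique.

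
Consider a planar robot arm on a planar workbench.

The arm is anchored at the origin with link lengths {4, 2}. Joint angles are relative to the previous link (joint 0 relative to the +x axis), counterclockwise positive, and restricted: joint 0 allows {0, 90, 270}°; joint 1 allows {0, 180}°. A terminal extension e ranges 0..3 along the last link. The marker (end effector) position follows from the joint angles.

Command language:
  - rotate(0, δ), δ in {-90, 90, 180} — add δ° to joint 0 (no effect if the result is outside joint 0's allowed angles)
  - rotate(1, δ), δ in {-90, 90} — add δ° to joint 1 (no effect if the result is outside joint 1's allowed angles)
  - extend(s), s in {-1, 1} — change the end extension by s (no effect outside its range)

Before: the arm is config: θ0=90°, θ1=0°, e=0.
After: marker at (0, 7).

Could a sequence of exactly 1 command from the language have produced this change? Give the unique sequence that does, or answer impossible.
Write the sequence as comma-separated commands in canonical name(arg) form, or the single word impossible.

start: config: θ0=90°, θ1=0°, e=0
step 1 (extend(1)): config: θ0=90°, θ1=0°, e=1
all 7 alternatives checked — unique.

extend(1)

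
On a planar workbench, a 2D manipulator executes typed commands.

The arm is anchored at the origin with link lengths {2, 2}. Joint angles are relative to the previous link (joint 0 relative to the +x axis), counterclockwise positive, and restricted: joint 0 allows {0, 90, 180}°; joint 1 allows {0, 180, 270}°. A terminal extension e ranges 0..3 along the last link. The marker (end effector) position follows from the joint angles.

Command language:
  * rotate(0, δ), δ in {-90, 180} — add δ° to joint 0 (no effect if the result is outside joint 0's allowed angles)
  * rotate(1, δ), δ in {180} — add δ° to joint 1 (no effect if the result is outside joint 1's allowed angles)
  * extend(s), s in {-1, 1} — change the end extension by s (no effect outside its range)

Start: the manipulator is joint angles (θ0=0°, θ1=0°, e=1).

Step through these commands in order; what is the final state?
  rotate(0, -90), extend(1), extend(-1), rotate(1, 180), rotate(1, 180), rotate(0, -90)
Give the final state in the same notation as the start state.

joint angles (θ0=0°, θ1=0°, e=1)

t0: joint angles (θ0=0°, θ1=0°, e=1)
t=1 rotate(0, -90) ⇒ joint angles (θ0=0°, θ1=0°, e=1)
t=2 extend(1) ⇒ joint angles (θ0=0°, θ1=0°, e=2)
t=3 extend(-1) ⇒ joint angles (θ0=0°, θ1=0°, e=1)
t=4 rotate(1, 180) ⇒ joint angles (θ0=0°, θ1=180°, e=1)
t=5 rotate(1, 180) ⇒ joint angles (θ0=0°, θ1=0°, e=1)
t=6 rotate(0, -90) ⇒ joint angles (θ0=0°, θ1=0°, e=1)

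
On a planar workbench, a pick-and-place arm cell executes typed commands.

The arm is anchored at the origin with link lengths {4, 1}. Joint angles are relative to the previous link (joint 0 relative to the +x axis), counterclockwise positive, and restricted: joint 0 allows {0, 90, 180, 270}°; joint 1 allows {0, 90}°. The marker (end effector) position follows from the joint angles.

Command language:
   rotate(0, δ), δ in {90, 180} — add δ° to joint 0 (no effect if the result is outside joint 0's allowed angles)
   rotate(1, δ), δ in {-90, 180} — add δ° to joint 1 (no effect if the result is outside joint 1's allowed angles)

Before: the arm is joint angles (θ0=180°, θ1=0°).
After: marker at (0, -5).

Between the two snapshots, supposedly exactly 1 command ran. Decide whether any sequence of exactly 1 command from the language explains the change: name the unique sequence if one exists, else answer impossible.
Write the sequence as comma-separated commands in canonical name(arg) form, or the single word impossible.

start: joint angles (θ0=180°, θ1=0°)
1. rotate(0, 90) → joint angles (θ0=270°, θ1=0°)
all 4 alternatives checked — unique.

rotate(0, 90)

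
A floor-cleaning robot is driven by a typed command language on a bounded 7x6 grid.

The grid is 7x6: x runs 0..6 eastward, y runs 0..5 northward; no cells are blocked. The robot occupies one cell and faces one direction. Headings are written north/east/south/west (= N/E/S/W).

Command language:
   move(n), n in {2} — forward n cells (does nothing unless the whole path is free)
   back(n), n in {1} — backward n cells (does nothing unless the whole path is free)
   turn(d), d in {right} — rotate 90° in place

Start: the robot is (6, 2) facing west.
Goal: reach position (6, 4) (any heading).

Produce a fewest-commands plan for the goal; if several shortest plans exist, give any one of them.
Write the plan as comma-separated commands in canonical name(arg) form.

turn(right), move(2)

t0: (6, 2) facing west
step 1 (turn(right)): (6, 2) facing north
step 2 (move(2)): (6, 4) facing north
nothing shorter than 2 reaches the goal.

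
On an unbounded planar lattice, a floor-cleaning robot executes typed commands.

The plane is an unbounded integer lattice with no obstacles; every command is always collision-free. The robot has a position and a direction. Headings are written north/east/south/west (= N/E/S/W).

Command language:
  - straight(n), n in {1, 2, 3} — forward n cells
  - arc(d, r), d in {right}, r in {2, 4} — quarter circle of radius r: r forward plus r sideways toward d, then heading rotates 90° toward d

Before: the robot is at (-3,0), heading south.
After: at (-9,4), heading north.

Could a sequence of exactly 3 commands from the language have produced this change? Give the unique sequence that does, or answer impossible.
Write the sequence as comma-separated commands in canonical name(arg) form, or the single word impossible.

arc(right, 2), arc(right, 4), straight(2)

key: order matters: swapping arc(right, 2) and straight(2) lands elsewhere
start: at (-3,0), heading south
[1] after arc(right, 2): at (-5,-2), heading west
[2] after arc(right, 4): at (-9,2), heading north
[3] after straight(2): at (-9,4), heading north
no other 3-command option fits: unique.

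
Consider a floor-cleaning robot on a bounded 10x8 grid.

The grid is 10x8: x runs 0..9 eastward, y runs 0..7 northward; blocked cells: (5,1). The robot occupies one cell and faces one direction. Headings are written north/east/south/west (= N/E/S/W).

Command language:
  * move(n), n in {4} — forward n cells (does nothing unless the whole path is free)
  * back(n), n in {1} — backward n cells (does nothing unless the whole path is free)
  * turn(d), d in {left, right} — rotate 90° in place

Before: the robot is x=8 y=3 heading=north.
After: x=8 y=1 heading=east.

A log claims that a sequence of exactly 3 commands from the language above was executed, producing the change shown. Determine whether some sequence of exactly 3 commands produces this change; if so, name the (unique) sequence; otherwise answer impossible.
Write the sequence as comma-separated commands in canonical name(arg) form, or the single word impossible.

key: position moved to (8,1) AND the heading swung to E — translation plus rotation needed
t0: x=8 y=3 heading=north
t=1 back(1) ⇒ x=8 y=2 heading=north
t=2 back(1) ⇒ x=8 y=1 heading=north
t=3 turn(right) ⇒ x=8 y=1 heading=east
all 64 alternatives checked — unique.

back(1), back(1), turn(right)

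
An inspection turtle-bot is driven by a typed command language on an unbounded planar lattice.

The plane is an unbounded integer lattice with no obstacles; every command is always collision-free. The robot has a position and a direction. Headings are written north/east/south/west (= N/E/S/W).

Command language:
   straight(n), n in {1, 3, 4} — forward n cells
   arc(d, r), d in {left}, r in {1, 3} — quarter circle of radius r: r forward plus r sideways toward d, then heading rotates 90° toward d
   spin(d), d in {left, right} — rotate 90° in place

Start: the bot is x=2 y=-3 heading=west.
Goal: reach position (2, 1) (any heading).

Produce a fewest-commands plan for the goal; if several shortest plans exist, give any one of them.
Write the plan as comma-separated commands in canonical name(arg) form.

spin(right), straight(4)

t0: x=2 y=-3 heading=west
1. spin(right) → x=2 y=-3 heading=north
2. straight(4) → x=2 y=1 heading=north
no 1-step plan works, so 2 is optimal.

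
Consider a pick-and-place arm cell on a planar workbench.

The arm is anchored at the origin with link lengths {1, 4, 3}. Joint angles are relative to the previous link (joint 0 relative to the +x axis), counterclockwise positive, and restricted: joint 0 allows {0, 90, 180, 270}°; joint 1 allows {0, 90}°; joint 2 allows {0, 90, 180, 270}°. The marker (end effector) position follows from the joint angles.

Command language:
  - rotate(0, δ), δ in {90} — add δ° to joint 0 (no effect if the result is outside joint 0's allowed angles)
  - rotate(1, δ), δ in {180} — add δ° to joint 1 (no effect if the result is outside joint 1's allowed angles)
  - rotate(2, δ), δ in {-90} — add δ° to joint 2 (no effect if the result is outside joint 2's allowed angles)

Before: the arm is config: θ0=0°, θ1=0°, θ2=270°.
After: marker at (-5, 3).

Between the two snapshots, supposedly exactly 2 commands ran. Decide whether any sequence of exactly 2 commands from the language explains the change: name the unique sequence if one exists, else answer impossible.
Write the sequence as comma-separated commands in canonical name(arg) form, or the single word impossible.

rotate(0, 90), rotate(0, 90)

begin: config: θ0=0°, θ1=0°, θ2=270°
t=1 rotate(0, 90) ⇒ config: θ0=90°, θ1=0°, θ2=270°
t=2 rotate(0, 90) ⇒ config: θ0=180°, θ1=0°, θ2=270°
uniquely the one of 9 2-step routes that fits.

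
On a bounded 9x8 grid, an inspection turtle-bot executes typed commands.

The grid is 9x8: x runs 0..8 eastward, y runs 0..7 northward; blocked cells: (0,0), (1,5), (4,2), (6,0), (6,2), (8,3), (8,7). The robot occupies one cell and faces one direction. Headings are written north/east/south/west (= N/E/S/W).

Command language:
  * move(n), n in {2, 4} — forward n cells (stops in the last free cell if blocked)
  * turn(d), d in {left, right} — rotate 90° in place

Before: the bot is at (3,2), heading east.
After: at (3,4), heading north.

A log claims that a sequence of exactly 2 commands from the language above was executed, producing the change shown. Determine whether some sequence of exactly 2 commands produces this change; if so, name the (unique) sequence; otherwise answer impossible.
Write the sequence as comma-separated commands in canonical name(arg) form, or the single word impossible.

key: running move(2) before turn(left) would end elsewhere — order is forced
begin: at (3,2), heading east
[1] after turn(left): at (3,2), heading north
[2] after move(2): at (3,4), heading north
all 16 alternatives checked — unique.

turn(left), move(2)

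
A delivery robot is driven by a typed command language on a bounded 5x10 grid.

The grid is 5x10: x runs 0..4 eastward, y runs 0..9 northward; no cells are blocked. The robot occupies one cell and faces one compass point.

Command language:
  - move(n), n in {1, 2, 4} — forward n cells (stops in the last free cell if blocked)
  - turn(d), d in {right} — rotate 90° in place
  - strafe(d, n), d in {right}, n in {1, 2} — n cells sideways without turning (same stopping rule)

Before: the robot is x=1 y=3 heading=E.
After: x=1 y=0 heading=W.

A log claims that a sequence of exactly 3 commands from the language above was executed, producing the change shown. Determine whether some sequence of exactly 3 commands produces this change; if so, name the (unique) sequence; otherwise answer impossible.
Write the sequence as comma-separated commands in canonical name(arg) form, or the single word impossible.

turn(right), move(4), turn(right)

key: move(4) runs into the grid edge before its full distance
t0: x=1 y=3 heading=E
step 1 (turn(right)): x=1 y=3 heading=S
step 2 (move(4)): x=1 y=0 heading=S
step 3 (turn(right)): x=1 y=0 heading=W
no rival 3-sequence matches.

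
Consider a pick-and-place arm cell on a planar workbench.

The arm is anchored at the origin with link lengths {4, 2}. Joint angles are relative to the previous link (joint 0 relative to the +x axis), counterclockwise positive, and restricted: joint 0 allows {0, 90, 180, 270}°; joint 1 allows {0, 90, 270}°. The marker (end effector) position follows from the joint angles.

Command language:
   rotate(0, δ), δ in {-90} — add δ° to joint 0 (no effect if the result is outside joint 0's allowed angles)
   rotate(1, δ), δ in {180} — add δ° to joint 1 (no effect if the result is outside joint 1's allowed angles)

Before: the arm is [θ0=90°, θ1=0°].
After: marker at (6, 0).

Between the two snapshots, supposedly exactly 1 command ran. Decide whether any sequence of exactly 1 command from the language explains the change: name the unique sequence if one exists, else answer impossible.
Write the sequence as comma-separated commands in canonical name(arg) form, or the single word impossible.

from: [θ0=90°, θ1=0°]
t=1 rotate(0, -90) ⇒ [θ0=0°, θ1=0°]
uniquely the one of 2 1-step routes that fits.

rotate(0, -90)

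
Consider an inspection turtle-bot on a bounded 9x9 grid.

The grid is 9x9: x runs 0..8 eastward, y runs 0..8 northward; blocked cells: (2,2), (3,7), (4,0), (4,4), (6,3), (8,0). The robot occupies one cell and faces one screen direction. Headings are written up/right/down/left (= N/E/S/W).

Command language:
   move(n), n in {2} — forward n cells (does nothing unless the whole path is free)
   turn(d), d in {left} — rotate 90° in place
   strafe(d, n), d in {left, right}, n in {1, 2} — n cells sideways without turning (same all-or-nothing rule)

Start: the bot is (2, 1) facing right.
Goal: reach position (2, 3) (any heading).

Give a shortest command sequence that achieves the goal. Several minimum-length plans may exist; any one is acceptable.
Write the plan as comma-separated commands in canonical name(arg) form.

t0: (2, 1) facing right
t=1 move(2) ⇒ (4, 1) facing right
t=2 turn(left) ⇒ (4, 1) facing up
t=3 move(2) ⇒ (4, 3) facing up
t=4 strafe(left, 2) ⇒ (2, 3) facing up
nothing shorter than 4 reaches the goal.

move(2), turn(left), move(2), strafe(left, 2)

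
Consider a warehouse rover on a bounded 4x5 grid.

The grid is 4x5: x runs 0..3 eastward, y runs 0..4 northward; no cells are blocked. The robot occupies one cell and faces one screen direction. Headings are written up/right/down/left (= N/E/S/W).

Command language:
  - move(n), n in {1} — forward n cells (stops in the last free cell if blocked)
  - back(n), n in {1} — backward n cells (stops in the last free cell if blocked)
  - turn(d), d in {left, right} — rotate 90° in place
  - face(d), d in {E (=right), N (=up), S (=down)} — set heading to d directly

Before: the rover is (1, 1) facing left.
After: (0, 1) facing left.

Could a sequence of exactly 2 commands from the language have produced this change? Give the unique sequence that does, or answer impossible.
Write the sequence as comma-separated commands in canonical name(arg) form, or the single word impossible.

move(1), move(1)

key: the second move(1) runs into the grid edge before its full distance
begin: (1, 1) facing left
1. move(1) → (0, 1) facing left
2. move(1) → (0, 1) facing left
no other 2-command option fits: unique.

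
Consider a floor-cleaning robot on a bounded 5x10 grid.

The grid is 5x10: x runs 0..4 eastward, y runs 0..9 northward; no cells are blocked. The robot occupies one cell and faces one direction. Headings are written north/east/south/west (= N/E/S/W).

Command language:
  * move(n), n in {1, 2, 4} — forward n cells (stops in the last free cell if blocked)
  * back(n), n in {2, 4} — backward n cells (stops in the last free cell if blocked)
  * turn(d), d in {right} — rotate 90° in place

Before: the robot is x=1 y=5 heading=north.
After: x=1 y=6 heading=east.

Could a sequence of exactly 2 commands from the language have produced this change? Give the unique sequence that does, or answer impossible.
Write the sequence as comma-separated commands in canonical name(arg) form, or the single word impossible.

move(1), turn(right)

key: running turn(right) before move(1) would end elsewhere — order is forced
t0: x=1 y=5 heading=north
1. move(1) → x=1 y=6 heading=north
2. turn(right) → x=1 y=6 heading=east
no other 2-command option fits: unique.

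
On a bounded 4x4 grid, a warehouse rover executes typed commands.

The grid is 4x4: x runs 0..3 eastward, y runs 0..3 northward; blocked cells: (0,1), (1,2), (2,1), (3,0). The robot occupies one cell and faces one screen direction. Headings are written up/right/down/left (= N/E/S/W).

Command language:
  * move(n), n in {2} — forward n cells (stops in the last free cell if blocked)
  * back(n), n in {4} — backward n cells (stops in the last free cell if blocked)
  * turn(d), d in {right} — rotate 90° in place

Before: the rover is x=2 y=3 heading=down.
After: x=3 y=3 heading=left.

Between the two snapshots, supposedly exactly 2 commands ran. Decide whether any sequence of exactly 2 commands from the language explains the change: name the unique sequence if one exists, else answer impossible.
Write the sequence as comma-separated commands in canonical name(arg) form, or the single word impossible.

turn(right), back(4)

key: running back(4) before turn(right) would end elsewhere — order is forced
t0: x=2 y=3 heading=down
[1] after turn(right): x=2 y=3 heading=left
[2] after back(4): x=3 y=3 heading=left
all 9 alternatives checked — unique.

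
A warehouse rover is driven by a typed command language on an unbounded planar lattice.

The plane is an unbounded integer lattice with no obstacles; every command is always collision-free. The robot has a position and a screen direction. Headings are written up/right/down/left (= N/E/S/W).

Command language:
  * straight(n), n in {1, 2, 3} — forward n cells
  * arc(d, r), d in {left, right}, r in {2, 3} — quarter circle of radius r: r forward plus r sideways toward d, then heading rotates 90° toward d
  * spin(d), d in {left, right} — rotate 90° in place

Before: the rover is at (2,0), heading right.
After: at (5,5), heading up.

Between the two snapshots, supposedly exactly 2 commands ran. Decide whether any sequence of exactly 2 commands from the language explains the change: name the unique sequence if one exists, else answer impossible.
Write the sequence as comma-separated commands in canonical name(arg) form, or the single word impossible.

arc(left, 3), straight(2)

key: position moved to (5,5) AND the heading swung to N — translation plus rotation needed
t0: at (2,0), heading right
[1] after arc(left, 3): at (5,3), heading up
[2] after straight(2): at (5,5), heading up
uniquely the one of 81 2-step routes that fits.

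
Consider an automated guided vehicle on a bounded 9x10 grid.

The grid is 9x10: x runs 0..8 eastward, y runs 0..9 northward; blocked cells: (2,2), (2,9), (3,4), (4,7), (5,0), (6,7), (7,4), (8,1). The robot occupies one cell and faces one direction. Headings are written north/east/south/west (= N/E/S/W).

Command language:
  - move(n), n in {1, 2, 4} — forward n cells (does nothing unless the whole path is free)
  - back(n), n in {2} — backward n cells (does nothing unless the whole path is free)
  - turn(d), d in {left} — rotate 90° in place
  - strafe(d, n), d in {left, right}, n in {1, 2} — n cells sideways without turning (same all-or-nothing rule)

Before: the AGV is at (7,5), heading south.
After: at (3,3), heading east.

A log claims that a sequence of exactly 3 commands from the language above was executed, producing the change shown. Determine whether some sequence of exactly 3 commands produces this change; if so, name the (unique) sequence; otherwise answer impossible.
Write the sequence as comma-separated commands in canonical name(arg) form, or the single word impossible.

impossible

all 729 sequences checked — none match.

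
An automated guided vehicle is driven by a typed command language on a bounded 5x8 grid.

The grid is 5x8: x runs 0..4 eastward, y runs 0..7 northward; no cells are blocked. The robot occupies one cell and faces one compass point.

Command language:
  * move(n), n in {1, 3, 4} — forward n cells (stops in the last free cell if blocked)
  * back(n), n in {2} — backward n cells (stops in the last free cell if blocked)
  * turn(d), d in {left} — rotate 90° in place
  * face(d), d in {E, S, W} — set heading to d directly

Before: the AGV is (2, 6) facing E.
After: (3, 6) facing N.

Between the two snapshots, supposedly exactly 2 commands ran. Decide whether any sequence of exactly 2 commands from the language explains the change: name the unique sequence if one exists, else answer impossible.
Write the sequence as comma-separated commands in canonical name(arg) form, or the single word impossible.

move(1), turn(left)

key: position moved to (3,6) AND the heading swung to N — translation plus rotation needed
begin: (2, 6) facing E
[1] after move(1): (3, 6) facing E
[2] after turn(left): (3, 6) facing N
all 64 alternatives checked — unique.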